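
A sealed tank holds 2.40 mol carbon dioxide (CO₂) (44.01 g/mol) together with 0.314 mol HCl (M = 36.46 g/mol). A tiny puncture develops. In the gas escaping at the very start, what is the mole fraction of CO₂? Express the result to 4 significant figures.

0.8743

Effusion rate of each component ∝ n_i/√M_i (partial pressure × 1/√M).
x_CO₂(eff) = (n_CO₂/√M_CO₂) / (n_CO₂/√M_CO₂ + n_HCl/√M_HCl)
= (2.40/√44.01) / (2.40/√44.01 + 0.314/√36.46) = 0.3618/(0.3618 + 0.05200) = 0.8743.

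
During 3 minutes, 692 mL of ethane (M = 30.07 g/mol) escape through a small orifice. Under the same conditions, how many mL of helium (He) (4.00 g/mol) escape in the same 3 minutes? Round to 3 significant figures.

Graham's law gives rate_He/rate_C₂H₆ = √(M_C₂H₆/M_He) = √(30.07/4.00) = √7.518 = 2.742.
So the volume for He is 692 × 2.742 = 1900 mL.

1900 mL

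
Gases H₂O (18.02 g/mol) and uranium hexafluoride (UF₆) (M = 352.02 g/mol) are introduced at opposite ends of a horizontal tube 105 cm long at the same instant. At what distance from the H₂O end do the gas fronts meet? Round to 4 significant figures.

The fronts meet when d_H₂O + d_UF₆ = L with d_H₂O/d_UF₆ = √(M_UF₆/M_H₂O) (Graham's law). Here √(M_UF₆/M_H₂O) = √(352.02/18.02) = 4.420.
With d_H₂O + d_UF₆ = 105 cm, d_UF₆ = 105/(1 + 4.420) = 19.37 cm.
d_H₂O = 105 − 19.37 = 85.63 cm.

85.63 cm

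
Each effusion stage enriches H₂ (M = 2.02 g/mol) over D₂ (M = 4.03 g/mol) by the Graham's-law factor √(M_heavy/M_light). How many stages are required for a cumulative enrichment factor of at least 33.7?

Per stage α = (4.03/2.02)^(1/2) = 1.99505^0.5, giving ln α = 0.3453.
Need α^N ≥ 33.7 ⇒ N ≥ ln(33.7) / ln α = 3.517 / 0.3453 = 10.19.
Minimum whole number of stages: N = 11.

11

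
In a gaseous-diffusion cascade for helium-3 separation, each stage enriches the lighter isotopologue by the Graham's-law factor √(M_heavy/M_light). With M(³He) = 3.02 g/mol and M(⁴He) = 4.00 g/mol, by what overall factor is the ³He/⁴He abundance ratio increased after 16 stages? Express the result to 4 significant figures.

Each stage multiplies the ratio by α = √(4.00/3.02), so after 16 stages the overall factor is α^16 = (4.00/3.02)^(16/2).
= 1.32450^8 = 9.472.

9.472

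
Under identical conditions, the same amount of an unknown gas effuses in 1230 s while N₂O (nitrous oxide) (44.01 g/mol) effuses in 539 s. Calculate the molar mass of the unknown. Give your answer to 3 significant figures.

Graham's law gives t_X/t_N₂O = √(M_X/M_N₂O).
1230/539 = 2.282 = √(M_X/44.01)
M_X = 44.01 × 2.282² = 44.01 × 5.208 = 229 g/mol

229 g/mol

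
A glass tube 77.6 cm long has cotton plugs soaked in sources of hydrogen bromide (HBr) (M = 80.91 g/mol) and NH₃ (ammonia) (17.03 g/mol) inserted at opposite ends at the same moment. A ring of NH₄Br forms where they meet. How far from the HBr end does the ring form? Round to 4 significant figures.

24.40 cm

The fronts meet when d_HBr + d_NH₃ = L with d_HBr/d_NH₃ = √(M_NH₃/M_HBr) (Graham's law). Here √(M_NH₃/M_HBr) = √(17.03/80.91) = 0.4588.
With d_HBr + d_NH₃ = 77.6 cm, d_NH₃ = 77.6/(1 + 0.4588) = 53.20 cm.
d_HBr = 77.6 − 53.20 = 24.40 cm.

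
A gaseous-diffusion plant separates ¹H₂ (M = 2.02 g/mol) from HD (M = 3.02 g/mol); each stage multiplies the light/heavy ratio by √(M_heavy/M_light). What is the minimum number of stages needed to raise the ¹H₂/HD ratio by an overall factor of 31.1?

With α = √(3.02/2.02) per stage, ln α = ½ ln(1.49505) = 0.2011.
Need α^N ≥ 31.1 ⇒ N ≥ ln(31.1) / ln α = 3.437 / 0.2011 = 17.09.
Rounding up, N = 18 stages.

18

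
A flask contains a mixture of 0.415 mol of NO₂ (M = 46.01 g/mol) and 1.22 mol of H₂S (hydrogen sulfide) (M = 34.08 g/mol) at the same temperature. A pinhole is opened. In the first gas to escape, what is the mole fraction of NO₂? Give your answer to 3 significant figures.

0.226

Effusion rate of each component ∝ n_i/√M_i (partial pressure × 1/√M).
x_NO₂(eff) = (n_NO₂/√M_NO₂) / (n_NO₂/√M_NO₂ + n_H₂S/√M_H₂S)
= (0.415/√46.01) / (0.415/√46.01 + 1.22/√34.08) = 0.06118/(0.06118 + 0.2090) = 0.226.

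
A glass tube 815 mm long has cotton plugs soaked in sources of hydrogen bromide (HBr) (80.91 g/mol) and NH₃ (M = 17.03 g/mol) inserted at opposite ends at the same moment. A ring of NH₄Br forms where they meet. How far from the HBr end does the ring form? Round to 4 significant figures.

256.3 mm

Distances travelled in equal time are proportional to diffusion rates, so d_HBr/d_NH₃ = √(M_NH₃/M_HBr) = √(17.03/80.91) = 0.4588.
With d_HBr + d_NH₃ = 815 mm, d_NH₃ = 815/(1 + 0.4588) = 558.7 mm.
d_HBr = 815 − 558.7 = 256.3 mm.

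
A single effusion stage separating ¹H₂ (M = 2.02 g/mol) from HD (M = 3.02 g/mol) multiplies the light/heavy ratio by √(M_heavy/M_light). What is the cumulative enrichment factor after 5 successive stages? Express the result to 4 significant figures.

2.733

Overall factor = α^5 with α = √(3.02/2.02), i.e. (3.02/2.02)^(5/2).
= 1.49505^(5/2) = 2.733.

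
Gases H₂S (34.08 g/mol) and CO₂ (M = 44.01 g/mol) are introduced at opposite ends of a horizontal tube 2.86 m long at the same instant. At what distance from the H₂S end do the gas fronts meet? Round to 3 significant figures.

Distances travelled in equal time are proportional to diffusion rates, so d_H₂S/d_CO₂ = √(M_CO₂/M_H₂S) = √(44.01/34.08) = 1.136.
With d_H₂S + d_CO₂ = 2.86 m, d_CO₂ = 2.86/(1 + 1.136) = 1.339 m.
d_H₂S = 2.86 − 1.339 = 1.52 m.

1.52 m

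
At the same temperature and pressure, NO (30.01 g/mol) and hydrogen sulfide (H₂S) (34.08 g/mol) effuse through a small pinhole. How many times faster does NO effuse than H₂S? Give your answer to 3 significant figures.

1.07

Graham's law gives rate_NO/rate_H₂S = √(M_H₂S/M_NO) = √(34.08/30.01) = √1.136 = 1.07.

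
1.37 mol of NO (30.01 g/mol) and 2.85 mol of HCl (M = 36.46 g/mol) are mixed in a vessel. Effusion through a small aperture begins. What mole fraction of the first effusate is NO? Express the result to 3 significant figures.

Rate_i ∝ x_i/√M_i (Graham's law weighted by mole fraction), so the effusate composition follows n_i/√M_i.
So x_NO in the escaping gas = (n_NO/√M_NO) / Σ(n_i/√M_i)
= (1.37/√30.01) / (1.37/√30.01 + 2.85/√36.46) = 0.2501/(0.2501 + 0.4720) = 0.346.

0.346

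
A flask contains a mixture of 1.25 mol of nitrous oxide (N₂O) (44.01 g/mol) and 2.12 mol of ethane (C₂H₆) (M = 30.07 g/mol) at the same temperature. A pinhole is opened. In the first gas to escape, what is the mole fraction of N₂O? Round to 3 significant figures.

Effusion rate of each component ∝ n_i/√M_i (partial pressure × 1/√M).
So x_N₂O in the escaping gas = (n_N₂O/√M_N₂O) / Σ(n_i/√M_i)
= (1.25/√44.01) / (1.25/√44.01 + 2.12/√30.07) = 0.1884/(0.1884 + 0.3866) = 0.328.

0.328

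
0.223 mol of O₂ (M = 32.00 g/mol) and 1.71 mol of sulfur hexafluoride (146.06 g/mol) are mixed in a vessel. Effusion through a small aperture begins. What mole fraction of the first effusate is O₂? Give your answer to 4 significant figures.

0.2179

The effusion rate of species i is ∝ p_i/√M_i ∝ n_i/√M_i.
Mole fraction of O₂ in the effusate = (n_O₂/√M_O₂) / (n_O₂/√M_O₂ + n_SF₆/√M_SF₆)
= (0.223/√32.00) / (0.223/√32.00 + 1.71/√146.06) = 0.03942/(0.03942 + 0.1415) = 0.2179.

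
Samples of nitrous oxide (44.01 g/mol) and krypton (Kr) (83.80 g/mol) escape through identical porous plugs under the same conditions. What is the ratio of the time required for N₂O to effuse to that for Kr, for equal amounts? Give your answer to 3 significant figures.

By Graham's law, t_N₂O/t_Kr = √(M_N₂O/M_Kr) = √(44.01/83.80) = √0.5252 = 0.725.

0.725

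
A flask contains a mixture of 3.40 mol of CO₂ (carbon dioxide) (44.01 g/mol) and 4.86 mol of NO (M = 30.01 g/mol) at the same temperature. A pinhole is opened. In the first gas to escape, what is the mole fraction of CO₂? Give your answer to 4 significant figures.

Effusion rate of each component ∝ n_i/√M_i (partial pressure × 1/√M).
So x_CO₂ in the escaping gas = (n_CO₂/√M_CO₂) / Σ(n_i/√M_i)
= (3.40/√44.01) / (3.40/√44.01 + 4.86/√30.01) = 0.5125/(0.5125 + 0.8872) = 0.3662.

0.3662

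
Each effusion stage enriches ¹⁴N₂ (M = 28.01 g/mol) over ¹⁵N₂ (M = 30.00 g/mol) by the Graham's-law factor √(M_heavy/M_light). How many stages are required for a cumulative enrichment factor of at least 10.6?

69

Single-stage factor α = √(30.00/28.01), so ln α = ½ ln(1.07105) = 0.03432.
Need α^N ≥ 10.6 ⇒ N ≥ ln(10.6) / ln α = 2.361 / 0.03432 = 68.79.
Rounding up, N = 69 stages.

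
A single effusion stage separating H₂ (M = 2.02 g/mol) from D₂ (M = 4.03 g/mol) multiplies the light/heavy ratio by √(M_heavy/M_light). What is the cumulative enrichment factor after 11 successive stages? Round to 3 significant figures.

After 11 stages the ratio has grown by (√(4.03/2.02))^11 = (4.03/2.02)^(11/2).
= 1.99505^(11/2) = 44.6.

44.6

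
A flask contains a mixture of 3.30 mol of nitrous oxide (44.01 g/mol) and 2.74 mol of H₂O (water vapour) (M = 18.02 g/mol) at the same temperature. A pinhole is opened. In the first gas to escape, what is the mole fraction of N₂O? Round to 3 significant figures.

The effusion rate of species i is ∝ p_i/√M_i ∝ n_i/√M_i.
Mole fraction of N₂O in the effusate = (n_N₂O/√M_N₂O) / (n_N₂O/√M_N₂O + n_H₂O/√M_H₂O)
= (3.30/√44.01) / (3.30/√44.01 + 2.74/√18.02) = 0.4974/(0.4974 + 0.6455) = 0.435.

0.435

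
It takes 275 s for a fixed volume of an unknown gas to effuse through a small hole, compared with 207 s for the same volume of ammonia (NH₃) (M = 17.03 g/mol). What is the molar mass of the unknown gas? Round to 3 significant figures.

Since effusion rate ∝ 1/√M, t_X/t_NH₃ = √(M_X/M_NH₃).
275/207 = 1.329 = √(M_X/17.03)
M_X = 17.03 × 1.329² = 17.03 × 1.765 = 30.1 g/mol

30.1 g/mol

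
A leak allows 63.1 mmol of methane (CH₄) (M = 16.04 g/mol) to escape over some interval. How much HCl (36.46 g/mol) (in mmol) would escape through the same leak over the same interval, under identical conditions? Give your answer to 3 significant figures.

Graham's law gives rate_HCl/rate_CH₄ = √(M_CH₄/M_HCl) = √(16.04/36.46) = √0.4399 = 0.6633.
So the amount for HCl is 63.1 × 0.6633 = 41.9 mmol.

41.9 mmol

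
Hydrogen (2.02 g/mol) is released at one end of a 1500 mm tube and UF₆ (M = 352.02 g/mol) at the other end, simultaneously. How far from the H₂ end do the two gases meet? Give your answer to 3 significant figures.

1390 mm

Graham's law gives d_H₂/d_UF₆ = rate_H₂/rate_UF₆ = √(M_UF₆/M_H₂) = √(352.02/2.02) = 13.20.
With d_H₂ + d_UF₆ = 1500 mm, d_UF₆ = 1500/(1 + 13.20) = 105.6 mm.
d_H₂ = 1500 − 105.6 = 1390 mm.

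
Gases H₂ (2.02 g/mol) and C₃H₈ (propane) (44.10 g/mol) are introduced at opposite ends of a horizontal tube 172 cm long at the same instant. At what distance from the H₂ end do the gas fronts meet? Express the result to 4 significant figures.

Graham's law gives d_H₂/d_C₃H₈ = rate_H₂/rate_C₃H₈ = √(M_C₃H₈/M_H₂) = √(44.10/2.02) = 4.672.
With d_H₂ + d_C₃H₈ = 172 cm, d_C₃H₈ = 172/(1 + 4.672) = 30.32 cm.
d_H₂ = 172 − 30.32 = 141.7 cm.

141.7 cm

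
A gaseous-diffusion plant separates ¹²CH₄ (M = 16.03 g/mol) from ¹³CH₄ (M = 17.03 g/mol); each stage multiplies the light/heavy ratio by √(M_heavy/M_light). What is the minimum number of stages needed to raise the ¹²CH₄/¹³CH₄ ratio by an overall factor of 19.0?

Per stage α = (17.03/16.03)^(1/2) = 1.06238^0.5, giving ln α = 0.03026.
Need α^N ≥ 19.0 ⇒ N ≥ ln(19.0) / ln α = 2.944 / 0.03026 = 97.31.
Rounding up, N = 98 stages.

98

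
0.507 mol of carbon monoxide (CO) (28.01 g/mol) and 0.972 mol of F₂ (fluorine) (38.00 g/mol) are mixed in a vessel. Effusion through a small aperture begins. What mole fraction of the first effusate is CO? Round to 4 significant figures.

0.3779

Each component's effusion rate ∝ (its partial pressure)·(1/√M) ∝ n_i/√M_i.
Mole fraction of CO in the effusate = (n_CO/√M_CO) / (n_CO/√M_CO + n_F₂/√M_F₂)
= (0.507/√28.01) / (0.507/√28.01 + 0.972/√38.00) = 0.09580/(0.09580 + 0.1577) = 0.3779.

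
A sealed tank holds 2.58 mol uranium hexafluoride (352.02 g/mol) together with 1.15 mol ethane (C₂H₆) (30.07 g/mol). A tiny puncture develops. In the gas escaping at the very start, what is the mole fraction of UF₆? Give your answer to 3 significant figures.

0.396

Rate_i ∝ x_i/√M_i (Graham's law weighted by mole fraction), so the effusate composition follows n_i/√M_i.
Mole fraction of UF₆ in the effusate = (n_UF₆/√M_UF₆) / (n_UF₆/√M_UF₆ + n_C₂H₆/√M_C₂H₆)
= (2.58/√352.02) / (2.58/√352.02 + 1.15/√30.07) = 0.1375/(0.1375 + 0.2097) = 0.396.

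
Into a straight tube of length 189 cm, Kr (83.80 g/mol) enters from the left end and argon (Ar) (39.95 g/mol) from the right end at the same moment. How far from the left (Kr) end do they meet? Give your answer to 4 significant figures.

77.20 cm

The fronts meet when d_Kr + d_Ar = L with d_Kr/d_Ar = √(M_Ar/M_Kr) (Graham's law). Here √(M_Ar/M_Kr) = √(39.95/83.80) = 0.6905.
With d_Kr + d_Ar = 189 cm, d_Ar = 189/(1 + 0.6905) = 111.8 cm.
d_Kr = 189 − 111.8 = 77.20 cm.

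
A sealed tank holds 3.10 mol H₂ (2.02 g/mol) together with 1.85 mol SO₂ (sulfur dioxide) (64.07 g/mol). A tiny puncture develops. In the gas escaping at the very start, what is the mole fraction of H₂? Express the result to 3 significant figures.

Rate_i ∝ x_i/√M_i (Graham's law weighted by mole fraction), so the effusate composition follows n_i/√M_i.
So x_H₂ in the escaping gas = (n_H₂/√M_H₂) / Σ(n_i/√M_i)
= (3.10/√2.02) / (3.10/√2.02 + 1.85/√64.07) = 2.181/(2.181 + 0.2311) = 0.904.

0.904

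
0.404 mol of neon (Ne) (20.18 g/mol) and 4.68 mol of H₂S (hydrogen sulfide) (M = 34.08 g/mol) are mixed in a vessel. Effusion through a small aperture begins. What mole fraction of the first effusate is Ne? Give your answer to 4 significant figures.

Rate_i ∝ x_i/√M_i (Graham's law weighted by mole fraction), so the effusate composition follows n_i/√M_i.
x_Ne(eff) = (n_Ne/√M_Ne) / (n_Ne/√M_Ne + n_H₂S/√M_H₂S)
= (0.404/√20.18) / (0.404/√20.18 + 4.68/√34.08) = 0.08993/(0.08993 + 0.8017) = 0.1009.

0.1009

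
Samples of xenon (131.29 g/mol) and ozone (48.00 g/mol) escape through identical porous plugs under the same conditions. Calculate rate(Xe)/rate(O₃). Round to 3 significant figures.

Using Graham's law: rate_Xe/rate_O₃ = √(M_O₃/M_Xe) = √(48.00/131.29) = √0.3656 = 0.605.

0.605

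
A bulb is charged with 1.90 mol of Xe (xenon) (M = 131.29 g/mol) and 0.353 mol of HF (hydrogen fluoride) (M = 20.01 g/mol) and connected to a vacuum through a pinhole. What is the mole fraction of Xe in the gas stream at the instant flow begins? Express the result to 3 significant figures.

0.678

Effusion rate of each component ∝ n_i/√M_i (partial pressure × 1/√M).
So x_Xe in the escaping gas = (n_Xe/√M_Xe) / Σ(n_i/√M_i)
= (1.90/√131.29) / (1.90/√131.29 + 0.353/√20.01) = 0.1658/(0.1658 + 0.07891) = 0.678.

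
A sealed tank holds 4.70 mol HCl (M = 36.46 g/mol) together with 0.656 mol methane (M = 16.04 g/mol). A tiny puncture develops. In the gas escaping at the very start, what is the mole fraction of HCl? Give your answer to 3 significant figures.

0.826

Each component's effusion rate ∝ (its partial pressure)·(1/√M) ∝ n_i/√M_i.
So x_HCl in the escaping gas = (n_HCl/√M_HCl) / Σ(n_i/√M_i)
= (4.70/√36.46) / (4.70/√36.46 + 0.656/√16.04) = 0.7784/(0.7784 + 0.1638) = 0.826.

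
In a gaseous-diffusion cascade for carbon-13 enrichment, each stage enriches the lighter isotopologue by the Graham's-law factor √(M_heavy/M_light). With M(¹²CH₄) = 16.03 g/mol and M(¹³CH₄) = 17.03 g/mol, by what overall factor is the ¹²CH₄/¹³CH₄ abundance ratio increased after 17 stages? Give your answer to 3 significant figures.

Overall factor = α^17 with α = √(17.03/16.03), i.e. (17.03/16.03)^(17/2).
= 1.06238^(17/2) = 1.67.

1.67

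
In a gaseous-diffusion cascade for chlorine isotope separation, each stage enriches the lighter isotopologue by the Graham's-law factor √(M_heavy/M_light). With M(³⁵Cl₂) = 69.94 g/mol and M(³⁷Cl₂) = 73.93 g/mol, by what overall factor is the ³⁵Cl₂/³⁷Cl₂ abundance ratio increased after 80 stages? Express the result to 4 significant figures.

9.200

After 80 stages the ratio has grown by (√(73.93/69.94))^80 = (73.93/69.94)^(80/2).
= 1.05705^40 = 9.200.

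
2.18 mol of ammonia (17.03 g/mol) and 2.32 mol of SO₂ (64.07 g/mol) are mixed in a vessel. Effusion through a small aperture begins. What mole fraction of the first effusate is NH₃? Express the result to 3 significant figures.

Rate_i ∝ x_i/√M_i (Graham's law weighted by mole fraction), so the effusate composition follows n_i/√M_i.
x_NH₃(eff) = (n_NH₃/√M_NH₃) / (n_NH₃/√M_NH₃ + n_SO₂/√M_SO₂)
= (2.18/√17.03) / (2.18/√17.03 + 2.32/√64.07) = 0.5283/(0.5283 + 0.2898) = 0.646.

0.646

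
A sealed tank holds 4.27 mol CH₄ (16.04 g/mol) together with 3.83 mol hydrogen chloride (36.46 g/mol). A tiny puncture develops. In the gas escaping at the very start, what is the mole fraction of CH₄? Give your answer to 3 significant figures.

0.627

Rate_i ∝ x_i/√M_i (Graham's law weighted by mole fraction), so the effusate composition follows n_i/√M_i.
So x_CH₄ in the escaping gas = (n_CH₄/√M_CH₄) / Σ(n_i/√M_i)
= (4.27/√16.04) / (4.27/√16.04 + 3.83/√36.46) = 1.066/(1.066 + 0.6343) = 0.627.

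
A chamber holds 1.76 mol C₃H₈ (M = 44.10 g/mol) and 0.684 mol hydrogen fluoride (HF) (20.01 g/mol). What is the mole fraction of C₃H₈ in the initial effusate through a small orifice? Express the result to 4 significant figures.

Rate_i ∝ x_i/√M_i (Graham's law weighted by mole fraction), so the effusate composition follows n_i/√M_i.
x_C₃H₈(eff) = (n_C₃H₈/√M_C₃H₈) / (n_C₃H₈/√M_C₃H₈ + n_HF/√M_HF)
= (1.76/√44.10) / (1.76/√44.10 + 0.684/√20.01) = 0.2650/(0.2650 + 0.1529) = 0.6341.

0.6341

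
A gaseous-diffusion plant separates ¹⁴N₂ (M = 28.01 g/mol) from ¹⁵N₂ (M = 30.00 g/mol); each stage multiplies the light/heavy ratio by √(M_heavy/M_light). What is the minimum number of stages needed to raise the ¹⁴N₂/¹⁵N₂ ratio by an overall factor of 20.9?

With α = √(30.00/28.01) per stage, ln α = ½ ln(1.07105) = 0.03432.
Need α^N ≥ 20.9 ⇒ N ≥ ln(20.9) / ln α = 3.040 / 0.03432 = 88.58.
Rounding up, N = 89 stages.

89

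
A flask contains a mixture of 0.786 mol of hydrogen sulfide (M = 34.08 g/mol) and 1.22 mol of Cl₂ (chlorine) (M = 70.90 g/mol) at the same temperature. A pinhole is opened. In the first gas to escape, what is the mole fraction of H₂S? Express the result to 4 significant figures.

The effusion rate of species i is ∝ p_i/√M_i ∝ n_i/√M_i.
Mole fraction of H₂S in the effusate = (n_H₂S/√M_H₂S) / (n_H₂S/√M_H₂S + n_Cl₂/√M_Cl₂)
= (0.786/√34.08) / (0.786/√34.08 + 1.22/√70.90) = 0.1346/(0.1346 + 0.1449) = 0.4817.

0.4817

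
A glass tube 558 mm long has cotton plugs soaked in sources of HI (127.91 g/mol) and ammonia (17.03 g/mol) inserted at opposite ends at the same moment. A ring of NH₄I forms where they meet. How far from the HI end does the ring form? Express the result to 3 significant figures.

149 mm

The fronts meet when d_HI + d_NH₃ = L with d_HI/d_NH₃ = √(M_NH₃/M_HI) (Graham's law). Here √(M_NH₃/M_HI) = √(17.03/127.91) = 0.3649.
With d_HI + d_NH₃ = 558 mm, d_NH₃ = 558/(1 + 0.3649) = 408.8 mm.
d_HI = 558 − 408.8 = 149 mm.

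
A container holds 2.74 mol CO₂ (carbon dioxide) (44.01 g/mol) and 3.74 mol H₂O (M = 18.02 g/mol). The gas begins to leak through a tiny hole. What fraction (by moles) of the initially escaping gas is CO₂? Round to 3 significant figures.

0.319

Effusion rate of each component ∝ n_i/√M_i (partial pressure × 1/√M).
So x_CO₂ in the escaping gas = (n_CO₂/√M_CO₂) / Σ(n_i/√M_i)
= (2.74/√44.01) / (2.74/√44.01 + 3.74/√18.02) = 0.4130/(0.4130 + 0.8810) = 0.319.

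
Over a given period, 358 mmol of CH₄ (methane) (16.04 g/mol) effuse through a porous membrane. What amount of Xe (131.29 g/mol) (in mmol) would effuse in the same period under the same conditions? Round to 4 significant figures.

Graham's law gives rate_Xe/rate_CH₄ = √(M_CH₄/M_Xe) = √(16.04/131.29) = √0.1222 = 0.3495.
So the amount for Xe is 358 × 0.3495 = 125.1 mmol.

125.1 mmol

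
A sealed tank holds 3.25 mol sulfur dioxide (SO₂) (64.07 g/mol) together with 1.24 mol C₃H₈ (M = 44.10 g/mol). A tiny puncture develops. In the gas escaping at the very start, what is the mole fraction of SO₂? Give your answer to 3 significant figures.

Rate_i ∝ x_i/√M_i (Graham's law weighted by mole fraction), so the effusate composition follows n_i/√M_i.
Mole fraction of SO₂ in the effusate = (n_SO₂/√M_SO₂) / (n_SO₂/√M_SO₂ + n_C₃H₈/√M_C₃H₈)
= (3.25/√64.07) / (3.25/√64.07 + 1.24/√44.10) = 0.4060/(0.4060 + 0.1867) = 0.685.

0.685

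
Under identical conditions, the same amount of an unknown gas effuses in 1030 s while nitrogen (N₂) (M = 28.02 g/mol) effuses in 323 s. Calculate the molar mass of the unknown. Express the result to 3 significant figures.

From Graham's law, t_X/t_N₂ = √(M_X/M_N₂).
1030/323 = 3.189 = √(M_X/28.02)
M_X = 28.02 × 3.189² = 28.02 × 10.17 = 285 g/mol

285 g/mol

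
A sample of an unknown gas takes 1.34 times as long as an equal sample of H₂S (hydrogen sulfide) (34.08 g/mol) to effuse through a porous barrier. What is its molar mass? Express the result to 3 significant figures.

61.2 g/mol

Graham's law gives t_X/t_H₂S = √(M_X/M_H₂S).
1.34 = √(M_X/34.08)
M_X = 34.08 × 1.34² = 34.08 × 1.796 = 61.2 g/mol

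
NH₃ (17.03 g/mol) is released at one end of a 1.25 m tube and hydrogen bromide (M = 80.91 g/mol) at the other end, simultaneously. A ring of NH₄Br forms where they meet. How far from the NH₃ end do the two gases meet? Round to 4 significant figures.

The fronts meet when d_NH₃ + d_HBr = L with d_NH₃/d_HBr = √(M_HBr/M_NH₃) (Graham's law). Here √(M_HBr/M_NH₃) = √(80.91/17.03) = 2.180.
With d_NH₃ + d_HBr = 1.25 m, d_HBr = 1.25/(1 + 2.180) = 0.3931 m.
d_NH₃ = 1.25 − 0.3931 = 0.8569 m.

0.8569 m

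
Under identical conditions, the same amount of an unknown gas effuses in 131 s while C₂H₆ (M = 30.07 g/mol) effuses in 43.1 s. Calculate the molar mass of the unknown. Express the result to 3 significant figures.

Graham's law gives t_X/t_C₂H₆ = √(M_X/M_C₂H₆).
131/43.1 = 3.039 = √(M_X/30.07)
M_X = 30.07 × 3.039² = 30.07 × 9.238 = 278 g/mol

278 g/mol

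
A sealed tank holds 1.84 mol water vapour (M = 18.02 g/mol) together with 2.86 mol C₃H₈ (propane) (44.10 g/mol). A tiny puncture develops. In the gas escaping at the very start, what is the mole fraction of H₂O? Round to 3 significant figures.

The effusion rate of species i is ∝ p_i/√M_i ∝ n_i/√M_i.
Mole fraction of H₂O in the effusate = (n_H₂O/√M_H₂O) / (n_H₂O/√M_H₂O + n_C₃H₈/√M_C₃H₈)
= (1.84/√18.02) / (1.84/√18.02 + 2.86/√44.10) = 0.4335/(0.4335 + 0.4307) = 0.502.

0.502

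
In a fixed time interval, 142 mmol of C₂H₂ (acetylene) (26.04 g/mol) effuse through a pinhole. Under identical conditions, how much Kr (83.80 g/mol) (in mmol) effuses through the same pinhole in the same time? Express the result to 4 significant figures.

By Graham's law, rate_Kr/rate_C₂H₂ = √(M_C₂H₂/M_Kr) = √(26.04/83.80) = √0.3107 = 0.5574.
So the amount for Kr is 142 × 0.5574 = 79.16 mmol.

79.16 mmol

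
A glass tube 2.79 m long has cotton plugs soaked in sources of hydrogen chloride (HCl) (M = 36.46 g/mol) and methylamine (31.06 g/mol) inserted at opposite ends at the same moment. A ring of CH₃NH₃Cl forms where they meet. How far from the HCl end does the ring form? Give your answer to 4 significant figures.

The fronts meet when d_HCl + d_CH₃NH₂ = L with d_HCl/d_CH₃NH₂ = √(M_CH₃NH₂/M_HCl) (Graham's law). Here √(M_CH₃NH₂/M_HCl) = √(31.06/36.46) = 0.9230.
With d_HCl + d_CH₃NH₂ = 2.79 m, d_CH₃NH₂ = 2.79/(1 + 0.9230) = 1.451 m.
d_HCl = 2.79 − 1.451 = 1.339 m.

1.339 m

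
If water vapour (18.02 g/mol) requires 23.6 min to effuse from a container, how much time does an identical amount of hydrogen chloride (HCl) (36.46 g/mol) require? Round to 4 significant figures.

33.57 min

From Graham's law, t_HCl/t_H₂O = √(M_HCl/M_H₂O) = √(36.46/18.02) = √2.023 = 1.422.
So the time for HCl is 23.6 × 1.422 = 33.57 min.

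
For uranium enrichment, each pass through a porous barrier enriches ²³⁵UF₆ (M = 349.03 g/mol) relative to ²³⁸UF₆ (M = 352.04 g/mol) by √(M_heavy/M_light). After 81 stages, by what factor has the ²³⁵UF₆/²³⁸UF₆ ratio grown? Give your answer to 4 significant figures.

1.416

Each stage multiplies the ratio by α = √(352.04/349.03), so after 81 stages the overall factor is α^81 = (352.04/349.03)^(81/2).
= 1.00862^(81/2) = 1.416.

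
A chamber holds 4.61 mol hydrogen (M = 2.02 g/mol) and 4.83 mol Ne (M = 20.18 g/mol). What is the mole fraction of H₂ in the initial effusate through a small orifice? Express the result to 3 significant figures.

Rate_i ∝ x_i/√M_i (Graham's law weighted by mole fraction), so the effusate composition follows n_i/√M_i.
x_H₂(eff) = (n_H₂/√M_H₂) / (n_H₂/√M_H₂ + n_Ne/√M_Ne)
= (4.61/√2.02) / (4.61/√2.02 + 4.83/√20.18) = 3.244/(3.244 + 1.075) = 0.751.

0.751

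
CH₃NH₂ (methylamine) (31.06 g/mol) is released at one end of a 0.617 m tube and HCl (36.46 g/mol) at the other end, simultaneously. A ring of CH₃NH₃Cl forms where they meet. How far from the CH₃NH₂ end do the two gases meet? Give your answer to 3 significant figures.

Distances travelled in equal time are proportional to diffusion rates, so d_CH₃NH₂/d_HCl = √(M_HCl/M_CH₃NH₂) = √(36.46/31.06) = 1.083.
With d_CH₃NH₂ + d_HCl = 0.617 m, d_HCl = 0.617/(1 + 1.083) = 0.2961 m.
d_CH₃NH₂ = 0.617 − 0.2961 = 0.321 m.

0.321 m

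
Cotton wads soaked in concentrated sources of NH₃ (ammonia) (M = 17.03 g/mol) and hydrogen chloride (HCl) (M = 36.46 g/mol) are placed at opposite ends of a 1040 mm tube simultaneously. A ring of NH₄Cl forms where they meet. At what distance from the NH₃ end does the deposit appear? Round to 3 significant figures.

618 mm

In equal time, each gas travels a distance ∝ its rate ∝ 1/√M, so d_NH₃/d_HCl = √(M_HCl/M_NH₃) = √(36.46/17.03) = 1.463.
With d_NH₃ + d_HCl = 1040 mm, d_HCl = 1040/(1 + 1.463) = 422.2 mm.
d_NH₃ = 1040 − 422.2 = 618 mm.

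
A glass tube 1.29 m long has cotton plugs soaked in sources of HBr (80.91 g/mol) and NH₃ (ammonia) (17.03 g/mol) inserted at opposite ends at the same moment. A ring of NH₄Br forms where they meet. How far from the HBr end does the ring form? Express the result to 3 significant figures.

0.406 m

The fronts meet when d_HBr + d_NH₃ = L with d_HBr/d_NH₃ = √(M_NH₃/M_HBr) (Graham's law). Here √(M_NH₃/M_HBr) = √(17.03/80.91) = 0.4588.
With d_HBr + d_NH₃ = 1.29 m, d_NH₃ = 1.29/(1 + 0.4588) = 0.8843 m.
d_HBr = 1.29 − 0.8843 = 0.406 m.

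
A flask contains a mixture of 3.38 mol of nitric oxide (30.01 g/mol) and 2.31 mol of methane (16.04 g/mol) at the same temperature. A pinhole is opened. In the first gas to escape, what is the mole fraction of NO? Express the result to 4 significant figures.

0.5168

Rate_i ∝ x_i/√M_i (Graham's law weighted by mole fraction), so the effusate composition follows n_i/√M_i.
x_NO(eff) = (n_NO/√M_NO) / (n_NO/√M_NO + n_CH₄/√M_CH₄)
= (3.38/√30.01) / (3.38/√30.01 + 2.31/√16.04) = 0.6170/(0.6170 + 0.5768) = 0.5168.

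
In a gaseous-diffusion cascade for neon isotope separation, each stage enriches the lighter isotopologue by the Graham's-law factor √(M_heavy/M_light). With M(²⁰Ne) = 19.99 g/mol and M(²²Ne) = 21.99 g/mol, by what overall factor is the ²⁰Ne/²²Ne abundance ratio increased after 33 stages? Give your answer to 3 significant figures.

Each stage multiplies the ratio by α = √(21.99/19.99), so after 33 stages the overall factor is α^33 = (21.99/19.99)^(33/2).
= 1.10005^(33/2) = 4.82.

4.82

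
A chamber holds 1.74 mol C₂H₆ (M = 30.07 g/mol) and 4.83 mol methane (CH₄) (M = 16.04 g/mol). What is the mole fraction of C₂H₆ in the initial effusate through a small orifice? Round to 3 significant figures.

0.208

The effusion rate of species i is ∝ p_i/√M_i ∝ n_i/√M_i.
Mole fraction of C₂H₆ in the effusate = (n_C₂H₆/√M_C₂H₆) / (n_C₂H₆/√M_C₂H₆ + n_CH₄/√M_CH₄)
= (1.74/√30.07) / (1.74/√30.07 + 4.83/√16.04) = 0.3173/(0.3173 + 1.206) = 0.208.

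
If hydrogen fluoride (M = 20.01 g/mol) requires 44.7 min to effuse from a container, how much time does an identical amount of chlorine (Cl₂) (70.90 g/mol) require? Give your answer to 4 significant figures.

From Graham's law, t_Cl₂/t_HF = √(M_Cl₂/M_HF) = √(70.90/20.01) = √3.543 = 1.882.
So the time for Cl₂ is 44.7 × 1.882 = 84.14 min.

84.14 min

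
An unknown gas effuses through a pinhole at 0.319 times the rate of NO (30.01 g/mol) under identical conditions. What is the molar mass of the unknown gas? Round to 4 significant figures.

Graham's law gives rate_X/rate_NO = √(M_NO/M_X).
0.319 = √(30.01/M_X)
M_X = 30.01 / 0.319² = 30.01 / 0.1018 = 294.9 g/mol

294.9 g/mol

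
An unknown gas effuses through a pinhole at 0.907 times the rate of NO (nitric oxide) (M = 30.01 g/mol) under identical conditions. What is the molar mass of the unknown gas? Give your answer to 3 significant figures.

36.5 g/mol

Using Graham's law: rate_X/rate_NO = √(M_NO/M_X).
0.907 = √(30.01/M_X)
M_X = 30.01 / 0.907² = 30.01 / 0.8226 = 36.5 g/mol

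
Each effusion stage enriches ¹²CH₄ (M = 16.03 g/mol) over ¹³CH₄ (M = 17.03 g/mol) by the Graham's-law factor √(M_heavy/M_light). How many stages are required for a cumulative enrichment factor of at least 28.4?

With α = √(17.03/16.03) per stage, ln α = ½ ln(1.06238) = 0.03026.
Need α^N ≥ 28.4 ⇒ N ≥ ln(28.4) / ln α = 3.346 / 0.03026 = 110.60.
So at least 111 stages are needed.

111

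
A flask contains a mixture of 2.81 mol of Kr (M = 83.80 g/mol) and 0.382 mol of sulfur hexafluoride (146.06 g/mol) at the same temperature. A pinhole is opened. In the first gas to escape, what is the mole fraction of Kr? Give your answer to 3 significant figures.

The effusion rate of species i is ∝ p_i/√M_i ∝ n_i/√M_i.
So x_Kr in the escaping gas = (n_Kr/√M_Kr) / Σ(n_i/√M_i)
= (2.81/√83.80) / (2.81/√83.80 + 0.382/√146.06) = 0.3070/(0.3070 + 0.03161) = 0.907.

0.907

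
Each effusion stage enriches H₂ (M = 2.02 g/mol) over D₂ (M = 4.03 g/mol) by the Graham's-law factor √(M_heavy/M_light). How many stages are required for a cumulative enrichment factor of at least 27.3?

10

Per stage α = (4.03/2.02)^(1/2) = 1.99505^0.5, giving ln α = 0.3453.
Need α^N ≥ 27.3 ⇒ N ≥ ln(27.3) / ln α = 3.307 / 0.3453 = 9.58.
Rounding up, N = 10 stages.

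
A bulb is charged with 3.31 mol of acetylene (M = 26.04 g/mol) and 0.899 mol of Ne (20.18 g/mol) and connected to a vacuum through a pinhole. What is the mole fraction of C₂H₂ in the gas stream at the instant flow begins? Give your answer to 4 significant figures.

The effusion rate of species i is ∝ p_i/√M_i ∝ n_i/√M_i.
So x_C₂H₂ in the escaping gas = (n_C₂H₂/√M_C₂H₂) / Σ(n_i/√M_i)
= (3.31/√26.04) / (3.31/√26.04 + 0.899/√20.18) = 0.6486/(0.6486 + 0.2001) = 0.7642.

0.7642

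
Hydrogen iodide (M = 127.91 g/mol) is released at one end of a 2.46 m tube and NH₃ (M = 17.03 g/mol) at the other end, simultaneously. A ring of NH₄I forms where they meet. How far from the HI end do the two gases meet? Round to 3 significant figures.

Distances travelled in equal time are proportional to diffusion rates, so d_HI/d_NH₃ = √(M_NH₃/M_HI) = √(17.03/127.91) = 0.3649.
With d_HI + d_NH₃ = 2.46 m, d_NH₃ = 2.46/(1 + 0.3649) = 1.802 m.
d_HI = 2.46 − 1.802 = 0.658 m.

0.658 m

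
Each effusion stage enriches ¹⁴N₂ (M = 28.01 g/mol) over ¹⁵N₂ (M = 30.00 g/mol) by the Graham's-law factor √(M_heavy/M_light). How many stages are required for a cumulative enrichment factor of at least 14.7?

79

Per stage α = (30.00/28.01)^(1/2) = 1.07105^0.5, giving ln α = 0.03432.
Need α^N ≥ 14.7 ⇒ N ≥ ln(14.7) / ln α = 2.688 / 0.03432 = 78.32.
Minimum whole number of stages: N = 79.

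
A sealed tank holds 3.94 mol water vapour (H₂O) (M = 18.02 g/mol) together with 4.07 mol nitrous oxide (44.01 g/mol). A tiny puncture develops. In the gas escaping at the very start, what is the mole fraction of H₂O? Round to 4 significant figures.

The effusion rate of species i is ∝ p_i/√M_i ∝ n_i/√M_i.
x_H₂O(eff) = (n_H₂O/√M_H₂O) / (n_H₂O/√M_H₂O + n_N₂O/√M_N₂O)
= (3.94/√18.02) / (3.94/√18.02 + 4.07/√44.01) = 0.9282/(0.9282 + 0.6135) = 0.6020.

0.6020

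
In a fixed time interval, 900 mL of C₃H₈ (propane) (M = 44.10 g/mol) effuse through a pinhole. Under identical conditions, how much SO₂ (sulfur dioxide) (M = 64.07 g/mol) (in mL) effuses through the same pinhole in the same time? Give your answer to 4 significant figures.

Graham's law gives rate_SO₂/rate_C₃H₈ = √(M_C₃H₈/M_SO₂) = √(44.10/64.07) = √0.6883 = 0.8296.
So the volume for SO₂ is 900 × 0.8296 = 746.7 mL.

746.7 mL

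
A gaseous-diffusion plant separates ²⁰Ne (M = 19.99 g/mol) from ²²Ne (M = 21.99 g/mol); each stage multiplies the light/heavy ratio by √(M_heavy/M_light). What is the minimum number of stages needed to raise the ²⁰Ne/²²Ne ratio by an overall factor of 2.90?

23

Per stage α = (21.99/19.99)^(1/2) = 1.10005^0.5, giving ln α = 0.04768.
Need α^N ≥ 2.90 ⇒ N ≥ ln(2.90) / ln α = 1.065 / 0.04768 = 22.33.
Rounding up, N = 23 stages.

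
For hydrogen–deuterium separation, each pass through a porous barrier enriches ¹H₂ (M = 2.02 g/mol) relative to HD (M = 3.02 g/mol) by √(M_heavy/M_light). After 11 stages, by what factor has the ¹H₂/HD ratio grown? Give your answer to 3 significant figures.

9.13

After 11 stages the ratio has grown by (√(3.02/2.02))^11 = (3.02/2.02)^(11/2).
= 1.49505^(11/2) = 9.13.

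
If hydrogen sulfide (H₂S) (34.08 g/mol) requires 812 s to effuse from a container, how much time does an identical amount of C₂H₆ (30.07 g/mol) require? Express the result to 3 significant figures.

By Graham's law, t_C₂H₆/t_H₂S = √(M_C₂H₆/M_H₂S) = √(30.07/34.08) = √0.8823 = 0.9393.
So the time for C₂H₆ is 812 × 0.9393 = 763 s.

763 s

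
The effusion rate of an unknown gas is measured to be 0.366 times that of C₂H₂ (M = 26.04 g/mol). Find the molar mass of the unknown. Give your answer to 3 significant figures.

Using Graham's law: rate_X/rate_C₂H₂ = √(M_C₂H₂/M_X).
0.366 = √(26.04/M_X)
M_X = 26.04 / 0.366² = 26.04 / 0.1340 = 194 g/mol

194 g/mol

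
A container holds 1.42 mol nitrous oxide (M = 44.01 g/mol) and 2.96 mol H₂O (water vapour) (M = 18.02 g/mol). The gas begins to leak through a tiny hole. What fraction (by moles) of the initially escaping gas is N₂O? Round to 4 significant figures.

0.2349

Rate_i ∝ x_i/√M_i (Graham's law weighted by mole fraction), so the effusate composition follows n_i/√M_i.
So x_N₂O in the escaping gas = (n_N₂O/√M_N₂O) / Σ(n_i/√M_i)
= (1.42/√44.01) / (1.42/√44.01 + 2.96/√18.02) = 0.2140/(0.2140 + 0.6973) = 0.2349.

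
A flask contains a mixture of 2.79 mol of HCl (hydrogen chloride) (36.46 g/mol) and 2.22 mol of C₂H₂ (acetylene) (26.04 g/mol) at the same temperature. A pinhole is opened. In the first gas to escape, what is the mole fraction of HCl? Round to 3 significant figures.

The effusion rate of species i is ∝ p_i/√M_i ∝ n_i/√M_i.
Mole fraction of HCl in the effusate = (n_HCl/√M_HCl) / (n_HCl/√M_HCl + n_C₂H₂/√M_C₂H₂)
= (2.79/√36.46) / (2.79/√36.46 + 2.22/√26.04) = 0.4621/(0.4621 + 0.4350) = 0.515.

0.515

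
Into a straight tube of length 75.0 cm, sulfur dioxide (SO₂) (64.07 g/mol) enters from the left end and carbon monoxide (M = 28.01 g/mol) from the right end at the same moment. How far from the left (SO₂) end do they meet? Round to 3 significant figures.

In equal time, each gas travels a distance ∝ its rate ∝ 1/√M, so d_SO₂/d_CO = √(M_CO/M_SO₂) = √(28.01/64.07) = 0.6612.
With d_SO₂ + d_CO = 75.0 cm, d_CO = 75.0/(1 + 0.6612) = 45.15 cm.
d_SO₂ = 75.0 − 45.15 = 29.9 cm.

29.9 cm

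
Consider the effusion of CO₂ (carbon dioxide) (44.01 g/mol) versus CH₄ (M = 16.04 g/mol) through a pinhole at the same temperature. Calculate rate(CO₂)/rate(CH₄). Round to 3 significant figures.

From Graham's law, rate_CO₂/rate_CH₄ = √(M_CH₄/M_CO₂) = √(16.04/44.01) = √0.3645 = 0.604.

0.604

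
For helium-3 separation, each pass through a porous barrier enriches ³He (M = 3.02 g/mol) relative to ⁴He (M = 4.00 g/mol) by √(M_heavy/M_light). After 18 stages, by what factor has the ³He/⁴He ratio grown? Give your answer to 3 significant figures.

Overall factor = α^18 with α = √(4.00/3.02), i.e. (4.00/3.02)^(18/2).
= 1.32450^9 = 12.5.

12.5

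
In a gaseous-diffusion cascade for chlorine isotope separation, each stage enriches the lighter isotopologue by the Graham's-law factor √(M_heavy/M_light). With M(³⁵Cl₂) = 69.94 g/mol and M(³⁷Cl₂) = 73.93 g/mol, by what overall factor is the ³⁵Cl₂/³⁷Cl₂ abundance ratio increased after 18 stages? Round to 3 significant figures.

1.65

After 18 stages the ratio has grown by (√(73.93/69.94))^18 = (73.93/69.94)^(18/2).
= 1.05705^9 = 1.65.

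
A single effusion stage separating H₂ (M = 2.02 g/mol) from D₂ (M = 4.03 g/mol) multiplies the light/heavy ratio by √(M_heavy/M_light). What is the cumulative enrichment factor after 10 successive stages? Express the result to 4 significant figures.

The single-stage factor is √(M_heavy/M_light), so 10 stages give [√(4.03/2.02)]^10 = (4.03/2.02)^(10/2).
= 1.99505^5 = 31.61.

31.61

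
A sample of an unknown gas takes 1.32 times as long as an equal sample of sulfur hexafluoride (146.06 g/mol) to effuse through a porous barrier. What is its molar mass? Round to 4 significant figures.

254.5 g/mol

Graham's law gives t_X/t_SF₆ = √(M_X/M_SF₆).
1.32 = √(M_X/146.06)
M_X = 146.06 × 1.32² = 146.06 × 1.742 = 254.5 g/mol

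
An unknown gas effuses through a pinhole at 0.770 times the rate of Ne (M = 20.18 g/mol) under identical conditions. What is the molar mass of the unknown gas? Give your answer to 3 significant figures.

Graham's law gives rate_X/rate_Ne = √(M_Ne/M_X).
0.770 = √(20.18/M_X)
M_X = 20.18 / 0.770² = 20.18 / 0.5929 = 34.0 g/mol

34.0 g/mol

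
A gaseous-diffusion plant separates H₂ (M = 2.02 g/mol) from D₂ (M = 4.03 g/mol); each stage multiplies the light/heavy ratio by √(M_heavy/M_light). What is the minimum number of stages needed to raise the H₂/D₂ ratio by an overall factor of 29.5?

10

Per stage α = (4.03/2.02)^(1/2) = 1.99505^0.5, giving ln α = 0.3453.
Need α^N ≥ 29.5 ⇒ N ≥ ln(29.5) / ln α = 3.384 / 0.3453 = 9.80.
So at least 10 stages are needed.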